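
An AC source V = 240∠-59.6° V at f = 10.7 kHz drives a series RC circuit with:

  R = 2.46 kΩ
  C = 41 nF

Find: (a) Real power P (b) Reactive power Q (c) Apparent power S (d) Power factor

Step 1 — Angular frequency: ω = 2π·f = 2π·1.07e+04 = 6.723e+04 rad/s.
Step 2 — Component impedances:
  R: Z = R = 2460 Ω
  C: Z = 1/(jωC) = -j/(ω·C) = 0 - j362.8 Ω
Step 3 — Series combination: Z_total = R + C = 2460 - j362.8 Ω = 2487∠-8.4° Ω.
Step 4 — Source phasor: V = 240∠-59.6° V = 121.4 - j207 V.
Step 5 — Current: I = V / Z = 0.06046 - j0.07523 A = 0.09652∠-51.2° A.
Step 6 — Complex power: S = V·I* = 22.92 - j3.38 VA.
Step 7 — Real power: P = Re(S) = 22.92 W.
Step 8 — Reactive power: Q = Im(S) = -3.38 VAR.
Step 9 — Apparent power: |S| = 23.16 VA.
Step 10 — Power factor: PF = P/|S| = 0.9893 (leading).

(a) P = 22.92 W  (b) Q = -3.38 VAR  (c) S = 23.16 VA  (d) PF = 0.9893 (leading)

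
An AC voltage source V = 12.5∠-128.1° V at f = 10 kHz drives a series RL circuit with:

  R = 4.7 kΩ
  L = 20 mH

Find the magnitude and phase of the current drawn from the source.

Step 1 — Angular frequency: ω = 2π·f = 2π·1e+04 = 6.283e+04 rad/s.
Step 2 — Component impedances:
  R: Z = R = 4700 Ω
  L: Z = jωL = j·6.283e+04·0.02 = 0 + j1257 Ω
Step 3 — Series combination: Z_total = R + L = 4700 + j1257 Ω = 4865∠15.0° Ω.
Step 4 — Source phasor: V = 12.5∠-128.1° V = -7.713 - j9.837 V.
Step 5 — Ohm's law: I = V / Z_total = (-7.713 - j9.837) / (4700 + j1257) = -0.002054 - j0.001544 A.
Step 6 — Convert to polar: |I| = 0.002569 A, ∠I = -143.1°.

I = 0.002569∠-143.1° A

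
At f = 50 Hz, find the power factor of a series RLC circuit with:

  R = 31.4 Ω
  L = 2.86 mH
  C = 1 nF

Step 1 — Angular frequency: ω = 2π·f = 2π·50 = 314.2 rad/s.
Step 2 — Component impedances:
  R: Z = R = 31.4 Ω
  L: Z = jωL = j·314.2·0.00286 = 0 + j0.8985 Ω
  C: Z = 1/(jωC) = -j/(ω·C) = 0 - j3.183e+06 Ω
Step 3 — Series combination: Z_total = R + L + C = 31.4 - j3.183e+06 Ω = 3.183e+06∠-90.0° Ω.
Step 4 — Power factor: PF = cos(φ) = Re(Z)/|Z| = 31.4/3.183e+06 = 9.865e-06.
Step 5 — Type: Im(Z) = -3.183e+06 ⇒ leading (phase φ = -90.0°).

PF = 9.865e-06 (leading, φ = -90.0°)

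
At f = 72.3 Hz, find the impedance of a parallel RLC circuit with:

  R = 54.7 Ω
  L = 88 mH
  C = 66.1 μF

Step 1 — Angular frequency: ω = 2π·f = 2π·72.3 = 454.3 rad/s.
Step 2 — Component impedances:
  R: Z = R = 54.7 Ω
  L: Z = jωL = j·454.3·0.088 = 0 + j39.98 Ω
  C: Z = 1/(jωC) = -j/(ω·C) = 0 - j33.3 Ω
Step 3 — Parallel combination: 1/Z_total = 1/R + 1/L + 1/C; Z_total = 50.88 - j13.95 Ω = 52.75∠-15.3° Ω.

Z = 50.88 - j13.95 Ω = 52.75∠-15.3° Ω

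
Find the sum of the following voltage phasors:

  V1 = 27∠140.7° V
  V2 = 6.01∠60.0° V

Step 1 — Convert each phasor to rectangular form:
  V1 = 27·(cos(140.7°) + j·sin(140.7°)) = -20.89 + j17.1 V
  V2 = 6.01·(cos(60.0°) + j·sin(60.0°)) = 3.005 + j5.205 V
Step 2 — Sum components: V_total = -17.89 + j22.31 V.
Step 3 — Convert to polar: |V_total| = 28.59 V, ∠V_total = 128.7°.

V_total = 28.59∠128.7° V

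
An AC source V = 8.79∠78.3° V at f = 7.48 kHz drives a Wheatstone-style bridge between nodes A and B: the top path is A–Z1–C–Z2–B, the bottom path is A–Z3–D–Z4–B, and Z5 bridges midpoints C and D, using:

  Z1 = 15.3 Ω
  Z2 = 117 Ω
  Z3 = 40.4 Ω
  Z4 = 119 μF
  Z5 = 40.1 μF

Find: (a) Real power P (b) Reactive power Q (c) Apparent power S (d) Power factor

Step 1 — Angular frequency: ω = 2π·f = 2π·7480 = 4.7e+04 rad/s.
Step 2 — Component impedances:
  Z1: Z = R = 15.3 Ω
  Z2: Z = R = 117 Ω
  Z3: Z = R = 40.4 Ω
  Z4: Z = 1/(jωC) = -j/(ω·C) = 0 - j0.1788 Ω
  Z5: Z = 1/(jωC) = -j/(ω·C) = 0 - j0.5306 Ω
Step 3 — Bridge requires nodal analysis (the Z5 bridge couples midpoints C and D, so the two paths cannot be reduced to a simple series/parallel combination). Setting node B to ground and injecting 1 A at node A, the 3-node admittance system at A, C, D solves to V_A = Z_AB = 11.1 - j0.4579 Ω = 11.11∠-2.4° Ω.
Step 4 — Source phasor: V = 8.79∠78.3° V = 1.783 + j8.607 V.
Step 5 — Current: I = V / Z = 0.1284 + j0.7805 A = 0.791∠80.7° A.
Step 6 — Complex power: S = V·I* = 6.947 - j0.2865 VA.
Step 7 — Real power: P = Re(S) = 6.947 W.
Step 8 — Reactive power: Q = Im(S) = -0.2865 VAR.
Step 9 — Apparent power: |S| = 6.953 VA.
Step 10 — Power factor: PF = P/|S| = 0.9992 (leading).

(a) P = 6.947 W  (b) Q = -0.2865 VAR  (c) S = 6.953 VA  (d) PF = 0.9992 (leading)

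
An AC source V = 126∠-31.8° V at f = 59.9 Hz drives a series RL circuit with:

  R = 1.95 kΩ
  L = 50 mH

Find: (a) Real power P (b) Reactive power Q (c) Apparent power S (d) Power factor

Step 1 — Angular frequency: ω = 2π·f = 2π·59.9 = 376.4 rad/s.
Step 2 — Component impedances:
  R: Z = R = 1950 Ω
  L: Z = jωL = j·376.4·0.05 = 0 + j18.82 Ω
Step 3 — Series combination: Z_total = R + L = 1950 + j18.82 Ω = 1950∠0.6° Ω.
Step 4 — Source phasor: V = 126∠-31.8° V = 107.1 - j66.4 V.
Step 5 — Current: I = V / Z = 0.05458 - j0.03458 A = 0.06461∠-32.4° A.
Step 6 — Complex power: S = V·I* = 8.141 + j0.07856 VA.
Step 7 — Real power: P = Re(S) = 8.141 W.
Step 8 — Reactive power: Q = Im(S) = 0.07856 VAR.
Step 9 — Apparent power: |S| = 8.141 VA.
Step 10 — Power factor: PF = P/|S| = 1 (lagging).

(a) P = 8.141 W  (b) Q = 0.07856 VAR  (c) S = 8.141 VA  (d) PF = 1 (lagging)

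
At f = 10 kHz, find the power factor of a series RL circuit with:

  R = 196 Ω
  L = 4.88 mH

Step 1 — Angular frequency: ω = 2π·f = 2π·1e+04 = 6.283e+04 rad/s.
Step 2 — Component impedances:
  R: Z = R = 196 Ω
  L: Z = jωL = j·6.283e+04·0.00488 = 0 + j306.6 Ω
Step 3 — Series combination: Z_total = R + L = 196 + j306.6 Ω = 363.9∠57.4° Ω.
Step 4 — Power factor: PF = cos(φ) = Re(Z)/|Z| = 196/363.9 = 0.5386.
Step 5 — Type: Im(Z) = 306.6 ⇒ lagging (phase φ = 57.4°).

PF = 0.5386 (lagging, φ = 57.4°)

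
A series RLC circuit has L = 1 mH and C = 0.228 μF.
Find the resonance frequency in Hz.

Step 1 — Resonance condition Im(Z)=0 gives ω₀ = 1/√(LC).
Step 2 — ω₀ = 1/√(0.001·2.28e-07) = 6.623e+04 rad/s.
Step 3 — f₀ = ω₀/(2π) = 1.054e+04 Hz.

f₀ = 1.054e+04 Hz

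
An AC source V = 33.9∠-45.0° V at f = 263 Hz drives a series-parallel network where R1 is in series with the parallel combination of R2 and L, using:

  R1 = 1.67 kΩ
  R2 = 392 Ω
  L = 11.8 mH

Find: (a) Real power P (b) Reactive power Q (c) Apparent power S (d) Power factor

Step 1 — Angular frequency: ω = 2π·f = 2π·263 = 1652 rad/s.
Step 2 — Component impedances:
  R1: Z = R = 1670 Ω
  R2: Z = R = 392 Ω
  L: Z = jωL = j·1652·0.0118 = 0 + j19.5 Ω
Step 3 — Parallel branch: R2 || L = 1/(1/R2 + 1/L) = 0.9676 + j19.45 Ω.
Step 4 — Series with R1: Z_total = R1 + (R2 || L) = 1671 + j19.45 Ω = 1671∠0.7° Ω.
Step 5 — Source phasor: V = 33.9∠-45.0° V = 23.97 - j23.97 V.
Step 6 — Current: I = V / Z = 0.01418 - j0.01451 A = 0.02029∠-45.7° A.
Step 7 — Complex power: S = V·I* = 0.6877 + j0.008005 VA.
Step 8 — Real power: P = Re(S) = 0.6877 W.
Step 9 — Reactive power: Q = Im(S) = 0.008005 VAR.
Step 10 — Apparent power: |S| = 0.6877 VA.
Step 11 — Power factor: PF = P/|S| = 0.9999 (lagging).

(a) P = 0.6877 W  (b) Q = 0.008005 VAR  (c) S = 0.6877 VA  (d) PF = 0.9999 (lagging)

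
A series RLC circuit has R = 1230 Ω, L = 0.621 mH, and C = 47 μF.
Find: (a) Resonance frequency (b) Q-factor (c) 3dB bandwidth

Step 1 — Resonance: ω₀ = 1/√(LC) = 1/√(0.000621·4.7e-05) = 5853 rad/s.
Step 2 — f₀ = ω₀/(2π) = 931.6 Hz.
Step 3 — Series Q: Q = ω₀L/R = 5853·0.000621/1230 = 0.002955.
Step 4 — Bandwidth: Δω = ω₀/Q = 1.981e+06 rad/s; BW = Δω/(2π) = 3.152e+05 Hz.

(a) f₀ = 931.6 Hz  (b) Q = 0.002955  (c) BW = 3.152e+05 Hz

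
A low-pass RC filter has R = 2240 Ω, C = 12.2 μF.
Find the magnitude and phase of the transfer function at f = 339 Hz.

Step 1 — Angular frequency: ω = 2π·339 = 2130 rad/s.
Step 2 — Transfer function: H(jω) = 1/(1 + jωRC).
Step 3 — Denominator: 1 + jωRC = 1 + j·2130·2240·1.22e-05 = 1 + j58.21.
Step 4 — H = 0.0002951 - j0.01717.
Step 5 — Magnitude: |H| = 0.01718 (-35.3 dB); phase: φ = -89.0°.

|H| = 0.01718 (-35.3 dB), φ = -89.0°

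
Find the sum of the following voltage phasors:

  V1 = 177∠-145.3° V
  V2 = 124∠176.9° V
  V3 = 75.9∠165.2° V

Step 1 — Convert each phasor to rectangular form:
  V1 = 177·(cos(-145.3°) + j·sin(-145.3°)) = -145.5 - j100.8 V
  V2 = 124·(cos(176.9°) + j·sin(176.9°)) = -123.8 + j6.706 V
  V3 = 75.9·(cos(165.2°) + j·sin(165.2°)) = -73.38 + j19.39 V
Step 2 — Sum components: V_total = -342.7 - j74.67 V.
Step 3 — Convert to polar: |V_total| = 350.8 V, ∠V_total = -167.7°.

V_total = 350.8∠-167.7° V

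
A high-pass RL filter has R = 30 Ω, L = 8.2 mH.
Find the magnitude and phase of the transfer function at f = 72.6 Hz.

Step 1 — Angular frequency: ω = 2π·72.6 = 456.2 rad/s.
Step 2 — Transfer function: H(jω) = jωL/(R + jωL).
Step 3 — Numerator jωL = j·3.741; denominator R + jωL = 30 + j3.741.
Step 4 — H = 0.01531 + j0.1228.
Step 5 — Magnitude: |H| = 0.1237 (-18.2 dB); phase: φ = 82.9°.

|H| = 0.1237 (-18.2 dB), φ = 82.9°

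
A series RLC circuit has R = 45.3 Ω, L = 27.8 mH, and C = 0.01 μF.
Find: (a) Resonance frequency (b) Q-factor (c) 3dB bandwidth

Step 1 — Resonance: ω₀ = 1/√(LC) = 1/√(0.0278·1e-08) = 5.998e+04 rad/s.
Step 2 — f₀ = ω₀/(2π) = 9545 Hz.
Step 3 — Series Q: Q = ω₀L/R = 5.998e+04·0.0278/45.3 = 36.81.
Step 4 — Bandwidth: Δω = ω₀/Q = 1629 rad/s; BW = Δω/(2π) = 259.3 Hz.

(a) f₀ = 9545 Hz  (b) Q = 36.81  (c) BW = 259.3 Hz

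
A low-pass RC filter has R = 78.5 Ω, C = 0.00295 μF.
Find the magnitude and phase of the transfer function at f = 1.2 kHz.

Step 1 — Angular frequency: ω = 2π·1200 = 7540 rad/s.
Step 2 — Transfer function: H(jω) = 1/(1 + jωRC).
Step 3 — Denominator: 1 + jωRC = 1 + j·7540·78.5·2.95e-09 = 1 + j0.001746.
Step 4 — H = 1 - j0.001746.
Step 5 — Magnitude: |H| = 1 (-0.0 dB); phase: φ = -0.1°.

|H| = 1 (-0.0 dB), φ = -0.1°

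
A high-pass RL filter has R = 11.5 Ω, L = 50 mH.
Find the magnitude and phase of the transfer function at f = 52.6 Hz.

Step 1 — Angular frequency: ω = 2π·52.6 = 330.5 rad/s.
Step 2 — Transfer function: H(jω) = jωL/(R + jωL).
Step 3 — Numerator jωL = j·16.52; denominator R + jωL = 11.5 + j16.52.
Step 4 — H = 0.6737 + j0.4689.
Step 5 — Magnitude: |H| = 0.8208 (-1.7 dB); phase: φ = 34.8°.

|H| = 0.8208 (-1.7 dB), φ = 34.8°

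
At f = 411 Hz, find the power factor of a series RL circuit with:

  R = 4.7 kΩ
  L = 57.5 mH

Step 1 — Angular frequency: ω = 2π·f = 2π·411 = 2582 rad/s.
Step 2 — Component impedances:
  R: Z = R = 4700 Ω
  L: Z = jωL = j·2582·0.0575 = 0 + j148.5 Ω
Step 3 — Series combination: Z_total = R + L = 4700 + j148.5 Ω = 4702∠1.8° Ω.
Step 4 — Power factor: PF = cos(φ) = Re(Z)/|Z| = 4700/4702.3 = 0.9995.
Step 5 — Type: Im(Z) = 148.5 ⇒ lagging (phase φ = 1.8°).

PF = 0.9995 (lagging, φ = 1.8°)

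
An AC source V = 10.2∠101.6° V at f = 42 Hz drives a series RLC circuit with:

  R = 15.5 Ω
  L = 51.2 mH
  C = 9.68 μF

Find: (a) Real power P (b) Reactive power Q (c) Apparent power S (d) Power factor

Step 1 — Angular frequency: ω = 2π·f = 2π·42 = 263.9 rad/s.
Step 2 — Component impedances:
  R: Z = R = 15.5 Ω
  L: Z = jωL = j·263.9·0.0512 = 0 + j13.51 Ω
  C: Z = 1/(jωC) = -j/(ω·C) = 0 - j391.5 Ω
Step 3 — Series combination: Z_total = R + L + C = 15.5 - j378 Ω = 378.3∠-87.7° Ω.
Step 4 — Source phasor: V = 10.2∠101.6° V = -2.051 + j9.992 V.
Step 5 — Current: I = V / Z = -0.02661 - j0.004335 A = 0.02696∠-170.7° A.
Step 6 — Complex power: S = V·I* = 0.01127 - j0.2748 VA.
Step 7 — Real power: P = Re(S) = 0.01127 W.
Step 8 — Reactive power: Q = Im(S) = -0.2748 VAR.
Step 9 — Apparent power: |S| = 0.275 VA.
Step 10 — Power factor: PF = P/|S| = 0.04098 (leading).

(a) P = 0.01127 W  (b) Q = -0.2748 VAR  (c) S = 0.275 VA  (d) PF = 0.04098 (leading)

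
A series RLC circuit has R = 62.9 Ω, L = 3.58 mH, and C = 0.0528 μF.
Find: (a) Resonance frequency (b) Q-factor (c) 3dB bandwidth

Step 1 — Resonance: ω₀ = 1/√(LC) = 1/√(0.00358·5.28e-08) = 7.273e+04 rad/s.
Step 2 — f₀ = ω₀/(2π) = 1.158e+04 Hz.
Step 3 — Series Q: Q = ω₀L/R = 7.273e+04·0.00358/62.9 = 4.14.
Step 4 — Bandwidth: Δω = ω₀/Q = 1.757e+04 rad/s; BW = Δω/(2π) = 2796 Hz.

(a) f₀ = 1.158e+04 Hz  (b) Q = 4.14  (c) BW = 2796 Hz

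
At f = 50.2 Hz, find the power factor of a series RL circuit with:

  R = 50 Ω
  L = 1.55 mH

Step 1 — Angular frequency: ω = 2π·f = 2π·50.2 = 315.4 rad/s.
Step 2 — Component impedances:
  R: Z = R = 50 Ω
  L: Z = jωL = j·315.4·0.00155 = 0 + j0.4889 Ω
Step 3 — Series combination: Z_total = R + L = 50 + j0.4889 Ω = 50∠0.6° Ω.
Step 4 — Power factor: PF = cos(φ) = Re(Z)/|Z| = 50/50 = 1.
Step 5 — Type: Im(Z) = 0.4889 ⇒ lagging (phase φ = 0.6°).

PF = 1 (lagging, φ = 0.6°)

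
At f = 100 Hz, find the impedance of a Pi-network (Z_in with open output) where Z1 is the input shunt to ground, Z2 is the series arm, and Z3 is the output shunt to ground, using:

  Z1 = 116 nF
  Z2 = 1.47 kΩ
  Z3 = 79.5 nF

Step 1 — Angular frequency: ω = 2π·f = 2π·100 = 628.3 rad/s.
Step 2 — Component impedances:
  Z1: Z = 1/(jωC) = -j/(ω·C) = 0 - j1.372e+04 Ω
  Z2: Z = R = 1470 Ω
  Z3: Z = 1/(jωC) = -j/(ω·C) = 0 - j2.002e+04 Ω
Step 3 — With open output, the series arm Z2 and the output shunt Z3 appear in series to ground: Z2 + Z3 = 1470 - j2.002e+04 Ω.
Step 4 — Parallel with input shunt Z1: Z_in = Z1 || (Z2 + Z3) = 242.6 - j8151 Ω = 8155∠-88.3° Ω.

Z = 242.6 - j8151 Ω = 8155∠-88.3° Ω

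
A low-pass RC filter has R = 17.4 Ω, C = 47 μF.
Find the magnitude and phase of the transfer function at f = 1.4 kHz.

Step 1 — Angular frequency: ω = 2π·1400 = 8796 rad/s.
Step 2 — Transfer function: H(jω) = 1/(1 + jωRC).
Step 3 — Denominator: 1 + jωRC = 1 + j·8796·17.4·4.7e-05 = 1 + j7.194.
Step 4 — H = 0.01896 - j0.1364.
Step 5 — Magnitude: |H| = 0.1377 (-17.2 dB); phase: φ = -82.1°.

|H| = 0.1377 (-17.2 dB), φ = -82.1°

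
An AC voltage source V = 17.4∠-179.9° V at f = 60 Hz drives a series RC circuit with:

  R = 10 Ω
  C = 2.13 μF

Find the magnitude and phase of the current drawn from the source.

Step 1 — Angular frequency: ω = 2π·f = 2π·60 = 377 rad/s.
Step 2 — Component impedances:
  R: Z = R = 10 Ω
  C: Z = 1/(jωC) = -j/(ω·C) = 0 - j1245 Ω
Step 3 — Series combination: Z_total = R + C = 10 - j1245 Ω = 1245∠-89.5° Ω.
Step 4 — Source phasor: V = 17.4∠-179.9° V = -17.4 - j0.03037 V.
Step 5 — Ohm's law: I = V / Z_total = (-17.4 - j0.03037) / (10 - j1245) = -8.78e-05 - j0.01397 A.
Step 6 — Convert to polar: |I| = 0.01397 A, ∠I = -90.4°.

I = 0.01397∠-90.4° A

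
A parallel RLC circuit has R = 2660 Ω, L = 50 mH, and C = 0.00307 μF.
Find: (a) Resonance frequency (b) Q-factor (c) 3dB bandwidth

Step 1 — Resonance: ω₀ = 1/√(LC) = 1/√(0.05·3.07e-09) = 8.071e+04 rad/s.
Step 2 — f₀ = ω₀/(2π) = 1.285e+04 Hz.
Step 3 — Parallel Q: Q = R/(ω₀L) = 2660/(8.071e+04·0.05) = 0.6591.
Step 4 — Bandwidth: Δω = ω₀/Q = 1.225e+05 rad/s; BW = Δω/(2π) = 1.949e+04 Hz.

(a) f₀ = 1.285e+04 Hz  (b) Q = 0.6591  (c) BW = 1.949e+04 Hz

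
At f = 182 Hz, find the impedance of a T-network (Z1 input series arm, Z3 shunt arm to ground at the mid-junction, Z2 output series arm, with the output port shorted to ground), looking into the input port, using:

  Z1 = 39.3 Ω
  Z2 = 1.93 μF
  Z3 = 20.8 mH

Step 1 — Angular frequency: ω = 2π·f = 2π·182 = 1144 rad/s.
Step 2 — Component impedances:
  Z1: Z = R = 39.3 Ω
  Z2: Z = 1/(jωC) = -j/(ω·C) = 0 - j453.1 Ω
  Z3: Z = jωL = j·1144·0.0208 = 0 + j23.79 Ω
Step 3 — With the output port shorted to ground, the output series arm Z2 runs from the junction to ground; the shunt arm Z3 also runs from the junction to ground. They appear in parallel: Z3 || Z2 = 0 + j25.1 Ω.
Step 4 — Series with input arm Z1: Z_in = Z1 + (Z3 || Z2) = 39.3 + j25.1 Ω = 46.63∠32.6° Ω.

Z = 39.3 + j25.1 Ω = 46.63∠32.6° Ω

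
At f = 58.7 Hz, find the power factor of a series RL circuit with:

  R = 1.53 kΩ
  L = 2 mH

Step 1 — Angular frequency: ω = 2π·f = 2π·58.7 = 368.8 rad/s.
Step 2 — Component impedances:
  R: Z = R = 1530 Ω
  L: Z = jωL = j·368.8·0.002 = 0 + j0.7376 Ω
Step 3 — Series combination: Z_total = R + L = 1530 + j0.7376 Ω = 1530∠0.0° Ω.
Step 4 — Power factor: PF = cos(φ) = Re(Z)/|Z| = 1530/1530 = 1.
Step 5 — Type: Im(Z) = 0.7376 ⇒ lagging (phase φ = 0.0°).

PF = 1 (lagging, φ = 0.0°)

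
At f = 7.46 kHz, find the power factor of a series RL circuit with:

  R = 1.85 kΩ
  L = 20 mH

Step 1 — Angular frequency: ω = 2π·f = 2π·7460 = 4.687e+04 rad/s.
Step 2 — Component impedances:
  R: Z = R = 1850 Ω
  L: Z = jωL = j·4.687e+04·0.02 = 0 + j937.5 Ω
Step 3 — Series combination: Z_total = R + L = 1850 + j937.5 Ω = 2074∠26.9° Ω.
Step 4 — Power factor: PF = cos(φ) = Re(Z)/|Z| = 1850/2074 = 0.892.
Step 5 — Type: Im(Z) = 937.5 ⇒ lagging (phase φ = 26.9°).

PF = 0.892 (lagging, φ = 26.9°)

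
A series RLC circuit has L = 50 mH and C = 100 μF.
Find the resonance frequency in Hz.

Step 1 — Resonance condition Im(Z)=0 gives ω₀ = 1/√(LC).
Step 2 — ω₀ = 1/√(0.05·0.0001) = 447.2 rad/s.
Step 3 — f₀ = ω₀/(2π) = 71.18 Hz.

f₀ = 71.18 Hz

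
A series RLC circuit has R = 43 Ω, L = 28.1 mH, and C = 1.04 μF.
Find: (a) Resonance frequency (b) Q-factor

Step 1 — Resonance condition Im(Z)=0 gives ω₀ = 1/√(LC).
Step 2 — ω₀ = 1/√(0.0281·1.04e-06) = 5850 rad/s.
Step 3 — f₀ = ω₀/(2π) = 931 Hz.
Step 4 — Series Q: Q = ω₀L/R = 5850·0.0281/43 = 3.823.

(a) f₀ = 931 Hz  (b) Q = 3.823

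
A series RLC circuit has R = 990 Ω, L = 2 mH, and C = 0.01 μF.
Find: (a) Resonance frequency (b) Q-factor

Step 1 — Resonance condition Im(Z)=0 gives ω₀ = 1/√(LC).
Step 2 — ω₀ = 1/√(0.002·1e-08) = 2.236e+05 rad/s.
Step 3 — f₀ = ω₀/(2π) = 3.559e+04 Hz.
Step 4 — Series Q: Q = ω₀L/R = 2.236e+05·0.002/990 = 0.4517.

(a) f₀ = 3.559e+04 Hz  (b) Q = 0.4517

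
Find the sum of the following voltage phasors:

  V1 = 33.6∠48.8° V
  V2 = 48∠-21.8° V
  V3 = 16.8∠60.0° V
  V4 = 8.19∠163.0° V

Step 1 — Convert each phasor to rectangular form:
  V1 = 33.6·(cos(48.8°) + j·sin(48.8°)) = 22.13 + j25.28 V
  V2 = 48·(cos(-21.8°) + j·sin(-21.8°)) = 44.57 - j17.83 V
  V3 = 16.8·(cos(60.0°) + j·sin(60.0°)) = 8.4 + j14.55 V
  V4 = 8.19·(cos(163.0°) + j·sin(163.0°)) = -7.832 + j2.395 V
Step 2 — Sum components: V_total = 67.27 + j24.4 V.
Step 3 — Convert to polar: |V_total| = 71.56 V, ∠V_total = 19.9°.

V_total = 71.56∠19.9° V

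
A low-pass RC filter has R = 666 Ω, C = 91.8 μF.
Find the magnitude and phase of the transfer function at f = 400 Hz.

Step 1 — Angular frequency: ω = 2π·400 = 2513 rad/s.
Step 2 — Transfer function: H(jω) = 1/(1 + jωRC).
Step 3 — Denominator: 1 + jωRC = 1 + j·2513·666·9.18e-05 = 1 + j153.7.
Step 4 — H = 4.235e-05 - j0.006508.
Step 5 — Magnitude: |H| = 0.006508 (-43.7 dB); phase: φ = -89.6°.

|H| = 0.006508 (-43.7 dB), φ = -89.6°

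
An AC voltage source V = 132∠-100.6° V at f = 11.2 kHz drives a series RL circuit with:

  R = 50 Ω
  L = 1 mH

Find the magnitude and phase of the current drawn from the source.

Step 1 — Angular frequency: ω = 2π·f = 2π·1.12e+04 = 7.037e+04 rad/s.
Step 2 — Component impedances:
  R: Z = R = 50 Ω
  L: Z = jωL = j·7.037e+04·0.001 = 0 + j70.37 Ω
Step 3 — Series combination: Z_total = R + L = 50 + j70.37 Ω = 86.33∠54.6° Ω.
Step 4 — Source phasor: V = 132∠-100.6° V = -24.28 - j129.7 V.
Step 5 — Ohm's law: I = V / Z_total = (-24.28 - j129.7) / (50 + j70.37) = -1.388 - j0.6412 A.
Step 6 — Convert to polar: |I| = 1.529 A, ∠I = -155.2°.

I = 1.529∠-155.2° A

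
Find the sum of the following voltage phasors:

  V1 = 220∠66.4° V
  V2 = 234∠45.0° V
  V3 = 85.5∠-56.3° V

Step 1 — Convert each phasor to rectangular form:
  V1 = 220·(cos(66.4°) + j·sin(66.4°)) = 88.08 + j201.6 V
  V2 = 234·(cos(45.0°) + j·sin(45.0°)) = 165.5 + j165.5 V
  V3 = 85.5·(cos(-56.3°) + j·sin(-56.3°)) = 47.44 - j71.13 V
Step 2 — Sum components: V_total = 301 + j295.9 V.
Step 3 — Convert to polar: |V_total| = 422.1 V, ∠V_total = 44.5°.

V_total = 422.1∠44.5° V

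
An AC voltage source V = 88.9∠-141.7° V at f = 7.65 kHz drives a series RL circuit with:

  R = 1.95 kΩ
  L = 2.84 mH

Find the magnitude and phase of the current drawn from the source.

Step 1 — Angular frequency: ω = 2π·f = 2π·7650 = 4.807e+04 rad/s.
Step 2 — Component impedances:
  R: Z = R = 1950 Ω
  L: Z = jωL = j·4.807e+04·0.00284 = 0 + j136.5 Ω
Step 3 — Series combination: Z_total = R + L = 1950 + j136.5 Ω = 1955∠4.0° Ω.
Step 4 — Source phasor: V = 88.9∠-141.7° V = -69.77 - j55.1 V.
Step 5 — Ohm's law: I = V / Z_total = (-69.77 - j55.1) / (1950 + j136.5) = -0.03757 - j0.02563 A.
Step 6 — Convert to polar: |I| = 0.04548 A, ∠I = -145.7°.

I = 0.04548∠-145.7° A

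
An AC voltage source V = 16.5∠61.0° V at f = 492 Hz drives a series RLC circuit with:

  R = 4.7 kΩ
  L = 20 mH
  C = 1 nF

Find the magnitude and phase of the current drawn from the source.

Step 1 — Angular frequency: ω = 2π·f = 2π·492 = 3091 rad/s.
Step 2 — Component impedances:
  R: Z = R = 4700 Ω
  L: Z = jωL = j·3091·0.02 = 0 + j61.83 Ω
  C: Z = 1/(jωC) = -j/(ω·C) = 0 - j3.235e+05 Ω
Step 3 — Series combination: Z_total = R + L + C = 4700 - j3.234e+05 Ω = 3.235e+05∠-89.2° Ω.
Step 4 — Source phasor: V = 16.5∠61.0° V = 7.999 + j14.43 V.
Step 5 — Ohm's law: I = V / Z_total = (7.999 + j14.43) / (4700 - j3.234e+05) = -4.425e-05 + j2.538e-05 A.
Step 6 — Convert to polar: |I| = 5.101e-05 A, ∠I = 150.2°.

I = 5.101e-05∠150.2° A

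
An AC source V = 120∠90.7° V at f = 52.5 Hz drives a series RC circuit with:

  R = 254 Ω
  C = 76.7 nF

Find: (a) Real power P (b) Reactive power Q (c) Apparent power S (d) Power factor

Step 1 — Angular frequency: ω = 2π·f = 2π·52.5 = 329.9 rad/s.
Step 2 — Component impedances:
  R: Z = R = 254 Ω
  C: Z = 1/(jωC) = -j/(ω·C) = 0 - j3.952e+04 Ω
Step 3 — Series combination: Z_total = R + C = 254 - j3.952e+04 Ω = 3.953e+04∠-89.6° Ω.
Step 4 — Source phasor: V = 120∠90.7° V = -1.466 + j120 V.
Step 5 — Current: I = V / Z = -0.003036 - j1.758e-05 A = 0.003036∠-179.7° A.
Step 6 — Complex power: S = V·I* = 0.002341 - j0.3643 VA.
Step 7 — Real power: P = Re(S) = 0.002341 W.
Step 8 — Reactive power: Q = Im(S) = -0.3643 VAR.
Step 9 — Apparent power: |S| = 0.3643 VA.
Step 10 — Power factor: PF = P/|S| = 0.006426 (leading).

(a) P = 0.002341 W  (b) Q = -0.3643 VAR  (c) S = 0.3643 VA  (d) PF = 0.006426 (leading)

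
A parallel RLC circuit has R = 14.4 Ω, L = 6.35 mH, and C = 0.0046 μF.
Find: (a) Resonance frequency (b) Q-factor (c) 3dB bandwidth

Step 1 — Resonance: ω₀ = 1/√(LC) = 1/√(0.00635·4.6e-09) = 1.85e+05 rad/s.
Step 2 — f₀ = ω₀/(2π) = 2.945e+04 Hz.
Step 3 — Parallel Q: Q = R/(ω₀L) = 14.4/(1.85e+05·0.00635) = 0.01226.
Step 4 — Bandwidth: Δω = ω₀/Q = 1.51e+07 rad/s; BW = Δω/(2π) = 2.403e+06 Hz.

(a) f₀ = 2.945e+04 Hz  (b) Q = 0.01226  (c) BW = 2.403e+06 Hz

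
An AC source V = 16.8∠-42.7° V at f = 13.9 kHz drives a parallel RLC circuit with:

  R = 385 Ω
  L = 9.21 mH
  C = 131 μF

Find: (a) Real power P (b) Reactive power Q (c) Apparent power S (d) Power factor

Step 1 — Angular frequency: ω = 2π·f = 2π·1.39e+04 = 8.734e+04 rad/s.
Step 2 — Component impedances:
  R: Z = R = 385 Ω
  L: Z = jωL = j·8.734e+04·0.00921 = 0 + j804.4 Ω
  C: Z = 1/(jωC) = -j/(ω·C) = 0 - j0.0874 Ω
Step 3 — Parallel combination: 1/Z_total = 1/R + 1/L + 1/C; Z_total = 1.985e-05 - j0.08741 Ω = 0.08741∠-90.0° Ω.
Step 4 — Source phasor: V = 16.8∠-42.7° V = 12.35 - j11.39 V.
Step 5 — Current: I = V / Z = 130.4 + j141.2 A = 192.2∠47.3° A.
Step 6 — Complex power: S = V·I* = 0.7331 - j3229 VA.
Step 7 — Real power: P = Re(S) = 0.7331 W.
Step 8 — Reactive power: Q = Im(S) = -3229 VAR.
Step 9 — Apparent power: |S| = 3229 VA.
Step 10 — Power factor: PF = P/|S| = 0.000227 (leading).

(a) P = 0.7331 W  (b) Q = -3229 VAR  (c) S = 3229 VA  (d) PF = 0.000227 (leading)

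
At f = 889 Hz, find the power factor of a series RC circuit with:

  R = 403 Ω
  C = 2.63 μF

Step 1 — Angular frequency: ω = 2π·f = 2π·889 = 5586 rad/s.
Step 2 — Component impedances:
  R: Z = R = 403 Ω
  C: Z = 1/(jωC) = -j/(ω·C) = 0 - j68.07 Ω
Step 3 — Series combination: Z_total = R + C = 403 - j68.07 Ω = 408.7∠-9.6° Ω.
Step 4 — Power factor: PF = cos(φ) = Re(Z)/|Z| = 403/408.71 = 0.986.
Step 5 — Type: Im(Z) = -68.07 ⇒ leading (phase φ = -9.6°).

PF = 0.986 (leading, φ = -9.6°)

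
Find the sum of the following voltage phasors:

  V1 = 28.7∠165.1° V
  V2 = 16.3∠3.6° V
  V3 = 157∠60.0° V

Step 1 — Convert each phasor to rectangular form:
  V1 = 28.7·(cos(165.1°) + j·sin(165.1°)) = -27.73 + j7.38 V
  V2 = 16.3·(cos(3.6°) + j·sin(3.6°)) = 16.27 + j1.023 V
  V3 = 157·(cos(60.0°) + j·sin(60.0°)) = 78.5 + j136 V
Step 2 — Sum components: V_total = 67.03 + j144.4 V.
Step 3 — Convert to polar: |V_total| = 159.2 V, ∠V_total = 65.1°.

V_total = 159.2∠65.1° V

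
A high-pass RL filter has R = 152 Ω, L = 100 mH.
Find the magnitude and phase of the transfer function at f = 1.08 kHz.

Step 1 — Angular frequency: ω = 2π·1080 = 6786 rad/s.
Step 2 — Transfer function: H(jω) = jωL/(R + jωL).
Step 3 — Numerator jωL = j·678.6; denominator R + jωL = 152 + j678.6.
Step 4 — H = 0.9522 + j0.2133.
Step 5 — Magnitude: |H| = 0.9758 (-0.2 dB); phase: φ = 12.6°.

|H| = 0.9758 (-0.2 dB), φ = 12.6°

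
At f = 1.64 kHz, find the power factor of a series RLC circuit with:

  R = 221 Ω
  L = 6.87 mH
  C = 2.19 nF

Step 1 — Angular frequency: ω = 2π·f = 2π·1640 = 1.03e+04 rad/s.
Step 2 — Component impedances:
  R: Z = R = 221 Ω
  L: Z = jωL = j·1.03e+04·0.00687 = 0 + j70.79 Ω
  C: Z = 1/(jωC) = -j/(ω·C) = 0 - j4.431e+04 Ω
Step 3 — Series combination: Z_total = R + L + C = 221 - j4.424e+04 Ω = 4.424e+04∠-89.7° Ω.
Step 4 — Power factor: PF = cos(φ) = Re(Z)/|Z| = 221/4.424e+04 = 0.004995.
Step 5 — Type: Im(Z) = -4.424e+04 ⇒ leading (phase φ = -89.7°).

PF = 0.004995 (leading, φ = -89.7°)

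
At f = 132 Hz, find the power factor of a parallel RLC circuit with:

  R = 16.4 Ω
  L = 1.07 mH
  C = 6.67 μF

Step 1 — Angular frequency: ω = 2π·f = 2π·132 = 829.4 rad/s.
Step 2 — Component impedances:
  R: Z = R = 16.4 Ω
  L: Z = jωL = j·829.4·0.00107 = 0 + j0.8874 Ω
  C: Z = 1/(jωC) = -j/(ω·C) = 0 - j180.8 Ω
Step 3 — Parallel combination: 1/Z_total = 1/R + 1/L + 1/C; Z_total = 0.04835 + j0.8892 Ω = 0.8905∠86.9° Ω.
Step 4 — Power factor: PF = cos(φ) = Re(Z)/|Z| = 0.04835/0.8905 = 0.0543.
Step 5 — Type: Im(Z) = 0.8892 ⇒ lagging (phase φ = 86.9°).

PF = 0.0543 (lagging, φ = 86.9°)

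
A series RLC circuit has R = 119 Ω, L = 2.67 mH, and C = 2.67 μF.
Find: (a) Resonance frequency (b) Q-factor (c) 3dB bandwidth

Step 1 — Resonance: ω₀ = 1/√(LC) = 1/√(0.00267·2.67e-06) = 1.184e+04 rad/s.
Step 2 — f₀ = ω₀/(2π) = 1885 Hz.
Step 3 — Series Q: Q = ω₀L/R = 1.184e+04·0.00267/119 = 0.2657.
Step 4 — Bandwidth: Δω = ω₀/Q = 4.457e+04 rad/s; BW = Δω/(2π) = 7093 Hz.

(a) f₀ = 1885 Hz  (b) Q = 0.2657  (c) BW = 7093 Hz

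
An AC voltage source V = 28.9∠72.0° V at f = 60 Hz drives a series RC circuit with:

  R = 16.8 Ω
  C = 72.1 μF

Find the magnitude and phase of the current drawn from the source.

Step 1 — Angular frequency: ω = 2π·f = 2π·60 = 377 rad/s.
Step 2 — Component impedances:
  R: Z = R = 16.8 Ω
  C: Z = 1/(jωC) = -j/(ω·C) = 0 - j36.79 Ω
Step 3 — Series combination: Z_total = R + C = 16.8 - j36.79 Ω = 40.44∠-65.5° Ω.
Step 4 — Source phasor: V = 28.9∠72.0° V = 8.931 + j27.49 V.
Step 5 — Ohm's law: I = V / Z_total = (8.931 + j27.49) / (16.8 - j36.79) = -0.5265 + j0.4831 A.
Step 6 — Convert to polar: |I| = 0.7146 A, ∠I = 137.5°.

I = 0.7146∠137.5° A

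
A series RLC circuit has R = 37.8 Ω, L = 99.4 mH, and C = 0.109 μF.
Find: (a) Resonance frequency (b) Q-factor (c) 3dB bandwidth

Step 1 — Resonance: ω₀ = 1/√(LC) = 1/√(0.0994·1.09e-07) = 9607 rad/s.
Step 2 — f₀ = ω₀/(2π) = 1529 Hz.
Step 3 — Series Q: Q = ω₀L/R = 9607·0.0994/37.8 = 25.26.
Step 4 — Bandwidth: Δω = ω₀/Q = 380.3 rad/s; BW = Δω/(2π) = 60.52 Hz.

(a) f₀ = 1529 Hz  (b) Q = 25.26  (c) BW = 60.52 Hz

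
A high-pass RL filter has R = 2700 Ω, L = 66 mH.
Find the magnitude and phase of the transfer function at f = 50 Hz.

Step 1 — Angular frequency: ω = 2π·50 = 314.2 rad/s.
Step 2 — Transfer function: H(jω) = jωL/(R + jωL).
Step 3 — Numerator jωL = j·20.73; denominator R + jωL = 2700 + j20.73.
Step 4 — H = 5.897e-05 + j0.007679.
Step 5 — Magnitude: |H| = 0.007679 (-42.3 dB); phase: φ = 89.6°.

|H| = 0.007679 (-42.3 dB), φ = 89.6°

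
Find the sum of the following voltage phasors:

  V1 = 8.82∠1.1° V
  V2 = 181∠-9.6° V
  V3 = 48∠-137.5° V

Step 1 — Convert each phasor to rectangular form:
  V1 = 8.82·(cos(1.1°) + j·sin(1.1°)) = 8.818 + j0.1693 V
  V2 = 181·(cos(-9.6°) + j·sin(-9.6°)) = 178.5 - j30.19 V
  V3 = 48·(cos(-137.5°) + j·sin(-137.5°)) = -35.39 - j32.43 V
Step 2 — Sum components: V_total = 151.9 - j62.44 V.
Step 3 — Convert to polar: |V_total| = 164.2 V, ∠V_total = -22.3°.

V_total = 164.2∠-22.3° V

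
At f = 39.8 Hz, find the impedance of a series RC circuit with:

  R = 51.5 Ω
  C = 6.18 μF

Step 1 — Angular frequency: ω = 2π·f = 2π·39.8 = 250.1 rad/s.
Step 2 — Component impedances:
  R: Z = R = 51.5 Ω
  C: Z = 1/(jωC) = -j/(ω·C) = 0 - j647.1 Ω
Step 3 — Series combination: Z_total = R + C = 51.5 - j647.1 Ω = 649.1∠-85.4° Ω.

Z = 51.5 - j647.1 Ω = 649.1∠-85.4° Ω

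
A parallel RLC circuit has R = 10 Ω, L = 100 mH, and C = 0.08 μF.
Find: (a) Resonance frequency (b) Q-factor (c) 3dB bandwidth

Step 1 — Resonance: ω₀ = 1/√(LC) = 1/√(0.1·8e-08) = 1.118e+04 rad/s.
Step 2 — f₀ = ω₀/(2π) = 1779 Hz.
Step 3 — Parallel Q: Q = R/(ω₀L) = 10/(1.118e+04·0.1) = 0.008944.
Step 4 — Bandwidth: Δω = ω₀/Q = 1.25e+06 rad/s; BW = Δω/(2π) = 1.989e+05 Hz.

(a) f₀ = 1779 Hz  (b) Q = 0.008944  (c) BW = 1.989e+05 Hz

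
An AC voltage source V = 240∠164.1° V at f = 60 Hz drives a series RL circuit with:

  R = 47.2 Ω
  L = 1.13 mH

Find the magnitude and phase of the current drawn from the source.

Step 1 — Angular frequency: ω = 2π·f = 2π·60 = 377 rad/s.
Step 2 — Component impedances:
  R: Z = R = 47.2 Ω
  L: Z = jωL = j·377·0.00113 = 0 + j0.426 Ω
Step 3 — Series combination: Z_total = R + L = 47.2 + j0.426 Ω = 47.2∠0.5° Ω.
Step 4 — Source phasor: V = 240∠164.1° V = -230.8 + j65.75 V.
Step 5 — Ohm's law: I = V / Z_total = (-230.8 + j65.75) / (47.2 + j0.426) = -4.877 + j1.437 A.
Step 6 — Convert to polar: |I| = 5.085 A, ∠I = 163.6°.

I = 5.085∠163.6° A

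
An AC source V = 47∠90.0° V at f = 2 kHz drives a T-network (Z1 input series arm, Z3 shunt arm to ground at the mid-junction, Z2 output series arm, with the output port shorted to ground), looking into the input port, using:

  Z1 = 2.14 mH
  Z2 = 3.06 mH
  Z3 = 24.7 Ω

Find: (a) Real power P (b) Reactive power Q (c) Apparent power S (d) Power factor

Step 1 — Angular frequency: ω = 2π·f = 2π·2000 = 1.257e+04 rad/s.
Step 2 — Component impedances:
  Z1: Z = jωL = j·1.257e+04·0.00214 = 0 + j26.89 Ω
  Z2: Z = jωL = j·1.257e+04·0.00306 = 0 + j38.45 Ω
  Z3: Z = R = 24.7 Ω
Step 3 — With the output port shorted to ground, the output series arm Z2 runs from the junction to ground; the shunt arm Z3 also runs from the junction to ground. They appear in parallel: Z3 || Z2 = 17.49 + j11.23 Ω.
Step 4 — Series with input arm Z1: Z_in = Z1 + (Z3 || Z2) = 17.49 + j38.12 Ω = 41.94∠65.4° Ω.
Step 5 — Source phasor: V = 47∠90.0° V = 0 + j47 V.
Step 6 — Current: I = V / Z = 1.019 + j0.4672 A = 1.121∠24.6° A.
Step 7 — Complex power: S = V·I* = 21.96 + j47.87 VA.
Step 8 — Real power: P = Re(S) = 21.96 W.
Step 9 — Reactive power: Q = Im(S) = 47.87 VAR.
Step 10 — Apparent power: |S| = 52.67 VA.
Step 11 — Power factor: PF = P/|S| = 0.4169 (lagging).

(a) P = 21.96 W  (b) Q = 47.87 VAR  (c) S = 52.67 VA  (d) PF = 0.4169 (lagging)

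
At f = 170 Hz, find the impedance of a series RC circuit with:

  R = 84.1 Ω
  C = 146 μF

Step 1 — Angular frequency: ω = 2π·f = 2π·170 = 1068 rad/s.
Step 2 — Component impedances:
  R: Z = R = 84.1 Ω
  C: Z = 1/(jωC) = -j/(ω·C) = 0 - j6.412 Ω
Step 3 — Series combination: Z_total = R + C = 84.1 - j6.412 Ω = 84.34∠-4.4° Ω.

Z = 84.1 - j6.412 Ω = 84.34∠-4.4° Ω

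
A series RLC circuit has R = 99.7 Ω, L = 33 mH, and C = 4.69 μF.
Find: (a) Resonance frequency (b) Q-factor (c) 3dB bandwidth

Step 1 — Resonance condition Im(Z)=0 gives ω₀ = 1/√(LC).
Step 2 — ω₀ = 1/√(0.033·4.69e-06) = 2542 rad/s.
Step 3 — f₀ = ω₀/(2π) = 404.6 Hz.
Step 4 — Series Q: Q = ω₀L/R = 2542·0.033/99.7 = 0.8413.
Step 5 — 3dB bandwidth: Δω = ω₀/Q = 3021 rad/s; BW = Δω/(2π) = 480.8 Hz.

(a) f₀ = 404.6 Hz  (b) Q = 0.8413  (c) BW = 480.8 Hz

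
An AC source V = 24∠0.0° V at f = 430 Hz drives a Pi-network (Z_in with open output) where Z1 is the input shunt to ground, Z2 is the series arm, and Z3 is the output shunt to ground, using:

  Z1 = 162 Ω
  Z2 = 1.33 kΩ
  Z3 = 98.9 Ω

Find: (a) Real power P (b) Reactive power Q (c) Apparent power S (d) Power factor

Step 1 — Angular frequency: ω = 2π·f = 2π·430 = 2702 rad/s.
Step 2 — Component impedances:
  Z1: Z = R = 162 Ω
  Z2: Z = R = 1330 Ω
  Z3: Z = R = 98.9 Ω
Step 3 — With open output, the series arm Z2 and the output shunt Z3 appear in series to ground: Z2 + Z3 = 1429 Ω.
Step 4 — Parallel with input shunt Z1: Z_in = Z1 || (Z2 + Z3) = 145.5 Ω = 145.5∠0.0° Ω.
Step 5 — Source phasor: V = 24∠0.0° V = 24 V.
Step 6 — Current: I = V / Z = 0.1649 A = 0.1649∠0.0° A.
Step 7 — Complex power: S = V·I* = 3.959 VA.
Step 8 — Real power: P = Re(S) = 3.959 W.
Step 9 — Reactive power: Q = Im(S) = 0 VAR.
Step 10 — Apparent power: |S| = 3.959 VA.
Step 11 — Power factor: PF = P/|S| = 1 (unity).

(a) P = 3.959 W  (b) Q = 0 VAR  (c) S = 3.959 VA  (d) PF = 1 (unity)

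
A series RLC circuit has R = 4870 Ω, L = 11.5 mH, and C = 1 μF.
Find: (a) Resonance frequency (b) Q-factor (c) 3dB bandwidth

Step 1 — Resonance: ω₀ = 1/√(LC) = 1/√(0.0115·1e-06) = 9325 rad/s.
Step 2 — f₀ = ω₀/(2π) = 1484 Hz.
Step 3 — Series Q: Q = ω₀L/R = 9325·0.0115/4870 = 0.02202.
Step 4 — Bandwidth: Δω = ω₀/Q = 4.235e+05 rad/s; BW = Δω/(2π) = 6.74e+04 Hz.

(a) f₀ = 1484 Hz  (b) Q = 0.02202  (c) BW = 6.74e+04 Hz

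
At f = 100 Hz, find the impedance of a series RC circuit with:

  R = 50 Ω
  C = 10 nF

Step 1 — Angular frequency: ω = 2π·f = 2π·100 = 628.3 rad/s.
Step 2 — Component impedances:
  R: Z = R = 50 Ω
  C: Z = 1/(jωC) = -j/(ω·C) = 0 - j1.592e+05 Ω
Step 3 — Series combination: Z_total = R + C = 50 - j1.592e+05 Ω = 1.592e+05∠-90.0° Ω.

Z = 50 - j1.592e+05 Ω = 1.592e+05∠-90.0° Ω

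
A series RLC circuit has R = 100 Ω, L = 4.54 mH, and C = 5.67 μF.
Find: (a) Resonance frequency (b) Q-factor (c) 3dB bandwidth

Step 1 — Resonance: ω₀ = 1/√(LC) = 1/√(0.00454·5.67e-06) = 6233 rad/s.
Step 2 — f₀ = ω₀/(2π) = 992 Hz.
Step 3 — Series Q: Q = ω₀L/R = 6233·0.00454/100 = 0.283.
Step 4 — Bandwidth: Δω = ω₀/Q = 2.203e+04 rad/s; BW = Δω/(2π) = 3506 Hz.

(a) f₀ = 992 Hz  (b) Q = 0.283  (c) BW = 3506 Hz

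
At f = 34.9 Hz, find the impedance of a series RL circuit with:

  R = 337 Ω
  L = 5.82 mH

Step 1 — Angular frequency: ω = 2π·f = 2π·34.9 = 219.3 rad/s.
Step 2 — Component impedances:
  R: Z = R = 337 Ω
  L: Z = jωL = j·219.3·0.00582 = 0 + j1.276 Ω
Step 3 — Series combination: Z_total = R + L = 337 + j1.276 Ω = 337∠0.2° Ω.

Z = 337 + j1.276 Ω = 337∠0.2° Ω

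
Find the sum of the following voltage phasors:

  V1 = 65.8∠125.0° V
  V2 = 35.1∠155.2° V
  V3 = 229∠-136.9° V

Step 1 — Convert each phasor to rectangular form:
  V1 = 65.8·(cos(125.0°) + j·sin(125.0°)) = -37.74 + j53.9 V
  V2 = 35.1·(cos(155.2°) + j·sin(155.2°)) = -31.86 + j14.72 V
  V3 = 229·(cos(-136.9°) + j·sin(-136.9°)) = -167.2 - j156.5 V
Step 2 — Sum components: V_total = -236.8 - j87.85 V.
Step 3 — Convert to polar: |V_total| = 252.6 V, ∠V_total = -159.6°.

V_total = 252.6∠-159.6° V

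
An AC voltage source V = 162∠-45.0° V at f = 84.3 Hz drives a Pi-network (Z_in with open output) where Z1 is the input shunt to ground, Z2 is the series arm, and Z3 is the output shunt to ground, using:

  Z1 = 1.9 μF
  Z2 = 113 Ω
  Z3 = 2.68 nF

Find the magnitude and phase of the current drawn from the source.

Step 1 — Angular frequency: ω = 2π·f = 2π·84.3 = 529.7 rad/s.
Step 2 — Component impedances:
  Z1: Z = 1/(jωC) = -j/(ω·C) = 0 - j993.7 Ω
  Z2: Z = R = 113 Ω
  Z3: Z = 1/(jωC) = -j/(ω·C) = 0 - j7.045e+05 Ω
Step 3 — With open output, the series arm Z2 and the output shunt Z3 appear in series to ground: Z2 + Z3 = 113 - j7.045e+05 Ω.
Step 4 — Parallel with input shunt Z1: Z_in = Z1 || (Z2 + Z3) = 0.0002242 - j992.3 Ω = 992.3∠-90.0° Ω.
Step 5 — Source phasor: V = 162∠-45.0° V = 114.6 - j114.6 V.
Step 6 — Ohm's law: I = V / Z_total = (114.6 - j114.6) / (0.0002242 - j992.3) = 0.1154 + j0.1154 A.
Step 7 — Convert to polar: |I| = 0.1633 A, ∠I = 45.0°.

I = 0.1633∠45.0° A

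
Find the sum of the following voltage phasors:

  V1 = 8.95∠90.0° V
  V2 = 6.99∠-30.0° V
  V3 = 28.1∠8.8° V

Step 1 — Convert each phasor to rectangular form:
  V1 = 8.95·(cos(90.0°) + j·sin(90.0°)) = 0 + j8.95 V
  V2 = 6.99·(cos(-30.0°) + j·sin(-30.0°)) = 6.054 - j3.495 V
  V3 = 28.1·(cos(8.8°) + j·sin(8.8°)) = 27.77 + j4.299 V
Step 2 — Sum components: V_total = 33.82 + j9.754 V.
Step 3 — Convert to polar: |V_total| = 35.2 V, ∠V_total = 16.1°.

V_total = 35.2∠16.1° V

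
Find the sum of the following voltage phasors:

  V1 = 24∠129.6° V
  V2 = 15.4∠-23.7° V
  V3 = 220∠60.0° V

Step 1 — Convert each phasor to rectangular form:
  V1 = 24·(cos(129.6°) + j·sin(129.6°)) = -15.3 + j18.49 V
  V2 = 15.4·(cos(-23.7°) + j·sin(-23.7°)) = 14.1 - j6.19 V
  V3 = 220·(cos(60.0°) + j·sin(60.0°)) = 110 + j190.5 V
Step 2 — Sum components: V_total = 108.8 + j202.8 V.
Step 3 — Convert to polar: |V_total| = 230.2 V, ∠V_total = 61.8°.

V_total = 230.2∠61.8° V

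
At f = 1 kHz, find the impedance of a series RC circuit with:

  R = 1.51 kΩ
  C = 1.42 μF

Step 1 — Angular frequency: ω = 2π·f = 2π·1000 = 6283 rad/s.
Step 2 — Component impedances:
  R: Z = R = 1510 Ω
  C: Z = 1/(jωC) = -j/(ω·C) = 0 - j112.1 Ω
Step 3 — Series combination: Z_total = R + C = 1510 - j112.1 Ω = 1514∠-4.2° Ω.

Z = 1510 - j112.1 Ω = 1514∠-4.2° Ω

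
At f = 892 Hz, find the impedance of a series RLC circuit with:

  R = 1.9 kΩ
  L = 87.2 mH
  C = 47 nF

Step 1 — Angular frequency: ω = 2π·f = 2π·892 = 5605 rad/s.
Step 2 — Component impedances:
  R: Z = R = 1900 Ω
  L: Z = jωL = j·5605·0.0872 = 0 + j488.7 Ω
  C: Z = 1/(jωC) = -j/(ω·C) = 0 - j3796 Ω
Step 3 — Series combination: Z_total = R + L + C = 1900 - j3308 Ω = 3814∠-60.1° Ω.

Z = 1900 - j3308 Ω = 3814∠-60.1° Ω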